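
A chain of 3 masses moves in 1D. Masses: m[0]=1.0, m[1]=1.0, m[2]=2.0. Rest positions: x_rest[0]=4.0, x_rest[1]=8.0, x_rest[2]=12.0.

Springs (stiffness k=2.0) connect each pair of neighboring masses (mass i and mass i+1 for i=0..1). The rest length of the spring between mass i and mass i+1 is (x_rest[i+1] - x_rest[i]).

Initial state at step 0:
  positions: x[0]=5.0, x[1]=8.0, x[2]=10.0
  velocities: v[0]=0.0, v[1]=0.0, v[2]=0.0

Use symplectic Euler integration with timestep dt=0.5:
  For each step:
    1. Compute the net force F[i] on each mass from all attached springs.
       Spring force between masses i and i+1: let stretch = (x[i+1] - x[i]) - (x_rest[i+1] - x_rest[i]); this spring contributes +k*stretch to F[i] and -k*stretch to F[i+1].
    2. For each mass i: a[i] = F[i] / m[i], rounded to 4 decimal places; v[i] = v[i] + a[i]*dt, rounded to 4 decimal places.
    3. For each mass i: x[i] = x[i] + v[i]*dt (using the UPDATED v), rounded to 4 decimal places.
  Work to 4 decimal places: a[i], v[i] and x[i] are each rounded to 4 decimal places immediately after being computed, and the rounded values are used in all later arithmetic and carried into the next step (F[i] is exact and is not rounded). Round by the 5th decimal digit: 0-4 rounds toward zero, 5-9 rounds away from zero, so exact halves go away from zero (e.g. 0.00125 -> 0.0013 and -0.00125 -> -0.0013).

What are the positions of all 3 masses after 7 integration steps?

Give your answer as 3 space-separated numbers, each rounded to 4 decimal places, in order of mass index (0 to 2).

Step 0: x=[5.0000 8.0000 10.0000] v=[0.0000 0.0000 0.0000]
Step 1: x=[4.5000 7.5000 10.5000] v=[-1.0000 -1.0000 1.0000]
Step 2: x=[3.5000 7.0000 11.2500] v=[-2.0000 -1.0000 1.5000]
Step 3: x=[2.2500 6.8750 11.9375] v=[-2.5000 -0.2500 1.3750]
Step 4: x=[1.3125 6.9688 12.3594] v=[-1.8750 0.1875 0.8438]
Step 5: x=[1.2032 6.9297 12.4337] v=[-0.2187 -0.0782 0.1485]
Step 6: x=[1.9571 6.7794 12.1320] v=[1.5078 -0.3007 -0.6035]
Step 7: x=[3.1222 6.8942 11.4921] v=[2.3301 0.2296 -1.2798]

Answer: 3.1222 6.8942 11.4921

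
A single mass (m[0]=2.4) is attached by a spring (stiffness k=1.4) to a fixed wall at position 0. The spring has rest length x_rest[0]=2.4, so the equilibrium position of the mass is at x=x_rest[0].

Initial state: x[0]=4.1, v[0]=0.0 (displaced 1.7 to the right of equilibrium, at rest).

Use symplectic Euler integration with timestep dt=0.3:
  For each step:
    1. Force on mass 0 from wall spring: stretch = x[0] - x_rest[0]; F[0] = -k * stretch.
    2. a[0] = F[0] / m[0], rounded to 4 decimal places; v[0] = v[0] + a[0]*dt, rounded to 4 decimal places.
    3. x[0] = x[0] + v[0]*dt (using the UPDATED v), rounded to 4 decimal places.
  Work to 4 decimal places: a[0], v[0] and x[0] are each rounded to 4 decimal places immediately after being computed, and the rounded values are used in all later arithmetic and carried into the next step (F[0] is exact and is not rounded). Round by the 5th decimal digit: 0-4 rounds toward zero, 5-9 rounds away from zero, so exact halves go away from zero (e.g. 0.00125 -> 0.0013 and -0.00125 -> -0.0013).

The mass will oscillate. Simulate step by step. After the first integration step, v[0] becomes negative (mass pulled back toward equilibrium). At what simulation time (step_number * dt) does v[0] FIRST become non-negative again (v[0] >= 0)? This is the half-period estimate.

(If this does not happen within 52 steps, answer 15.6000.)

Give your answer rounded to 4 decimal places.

Answer: 4.2000

Derivation:
Step 0: x=[4.1000] v=[0.0000]
Step 1: x=[4.0108] v=[-0.2975]
Step 2: x=[3.8370] v=[-0.5794]
Step 3: x=[3.5877] v=[-0.8309]
Step 4: x=[3.2761] v=[-1.0387]
Step 5: x=[2.9185] v=[-1.1920]
Step 6: x=[2.5337] v=[-1.2828]
Step 7: x=[2.1418] v=[-1.3062]
Step 8: x=[1.7635] v=[-1.2610]
Step 9: x=[1.4186] v=[-1.1496]
Step 10: x=[1.1252] v=[-0.9779]
Step 11: x=[0.8988] v=[-0.7548]
Step 12: x=[0.7512] v=[-0.4921]
Step 13: x=[0.6901] v=[-0.2036]
Step 14: x=[0.7188] v=[0.0956]
First v>=0 after going negative at step 14, time=4.2000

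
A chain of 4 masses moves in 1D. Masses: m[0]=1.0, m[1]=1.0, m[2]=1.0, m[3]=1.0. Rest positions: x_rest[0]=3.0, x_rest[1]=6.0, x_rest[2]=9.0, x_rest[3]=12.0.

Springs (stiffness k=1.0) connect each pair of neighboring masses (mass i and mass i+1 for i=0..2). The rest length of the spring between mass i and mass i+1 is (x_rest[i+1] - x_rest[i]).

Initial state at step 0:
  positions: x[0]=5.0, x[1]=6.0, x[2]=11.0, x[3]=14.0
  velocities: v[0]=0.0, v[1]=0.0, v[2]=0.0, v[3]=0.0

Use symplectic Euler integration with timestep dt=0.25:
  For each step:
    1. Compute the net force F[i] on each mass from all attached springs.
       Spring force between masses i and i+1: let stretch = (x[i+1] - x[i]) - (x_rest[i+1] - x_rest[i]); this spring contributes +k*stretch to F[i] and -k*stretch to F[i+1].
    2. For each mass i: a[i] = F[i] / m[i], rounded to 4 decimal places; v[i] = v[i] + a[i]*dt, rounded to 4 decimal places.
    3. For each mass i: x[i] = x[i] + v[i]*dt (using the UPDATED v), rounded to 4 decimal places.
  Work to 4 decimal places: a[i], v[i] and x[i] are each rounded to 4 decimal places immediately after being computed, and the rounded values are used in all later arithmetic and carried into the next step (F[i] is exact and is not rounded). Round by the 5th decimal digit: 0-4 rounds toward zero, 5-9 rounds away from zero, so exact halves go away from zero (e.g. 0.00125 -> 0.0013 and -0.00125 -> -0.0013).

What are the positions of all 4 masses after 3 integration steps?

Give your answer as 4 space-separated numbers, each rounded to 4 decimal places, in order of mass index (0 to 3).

Answer: 4.3628 7.2749 10.3990 13.9634

Derivation:
Step 0: x=[5.0000 6.0000 11.0000 14.0000] v=[0.0000 0.0000 0.0000 0.0000]
Step 1: x=[4.8750 6.2500 10.8750 14.0000] v=[-0.5000 1.0000 -0.5000 0.0000]
Step 2: x=[4.6484 6.7031 10.6563 13.9922] v=[-0.9063 1.8125 -0.8750 -0.0313]
Step 3: x=[4.3628 7.2749 10.3990 13.9634] v=[-1.1426 2.2871 -1.0293 -0.1153]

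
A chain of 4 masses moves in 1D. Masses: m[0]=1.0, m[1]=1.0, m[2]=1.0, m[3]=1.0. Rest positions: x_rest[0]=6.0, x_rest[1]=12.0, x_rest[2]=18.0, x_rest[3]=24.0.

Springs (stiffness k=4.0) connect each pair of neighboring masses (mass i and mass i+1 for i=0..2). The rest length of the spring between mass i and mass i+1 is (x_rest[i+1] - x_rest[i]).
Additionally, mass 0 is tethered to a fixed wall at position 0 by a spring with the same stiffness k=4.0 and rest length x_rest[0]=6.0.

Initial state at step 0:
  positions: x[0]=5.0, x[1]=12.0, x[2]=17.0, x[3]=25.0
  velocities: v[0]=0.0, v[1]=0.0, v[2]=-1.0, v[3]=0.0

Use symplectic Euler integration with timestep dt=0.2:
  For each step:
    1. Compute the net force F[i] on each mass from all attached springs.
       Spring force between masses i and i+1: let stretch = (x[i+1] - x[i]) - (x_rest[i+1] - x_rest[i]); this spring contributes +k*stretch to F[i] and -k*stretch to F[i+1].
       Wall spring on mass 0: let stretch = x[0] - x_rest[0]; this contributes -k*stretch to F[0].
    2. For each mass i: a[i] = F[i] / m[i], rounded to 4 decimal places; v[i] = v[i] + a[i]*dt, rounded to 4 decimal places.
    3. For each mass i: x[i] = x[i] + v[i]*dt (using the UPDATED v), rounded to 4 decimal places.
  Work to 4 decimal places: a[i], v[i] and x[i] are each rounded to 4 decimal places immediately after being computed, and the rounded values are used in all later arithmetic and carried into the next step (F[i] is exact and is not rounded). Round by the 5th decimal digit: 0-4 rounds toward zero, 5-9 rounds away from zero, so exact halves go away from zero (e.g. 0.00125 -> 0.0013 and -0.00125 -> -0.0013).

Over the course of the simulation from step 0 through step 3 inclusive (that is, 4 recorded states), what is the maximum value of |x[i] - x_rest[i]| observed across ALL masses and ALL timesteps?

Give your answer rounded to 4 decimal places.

Step 0: x=[5.0000 12.0000 17.0000 25.0000] v=[0.0000 0.0000 -1.0000 0.0000]
Step 1: x=[5.3200 11.6800 17.2800 24.6800] v=[1.6000 -1.6000 1.4000 -1.6000]
Step 2: x=[5.8064 11.2384 17.8480 24.1360] v=[2.4320 -2.2080 2.8400 -2.7200]
Step 3: x=[6.2329 10.9852 18.3645 23.5459] v=[2.1325 -1.2659 2.5827 -2.9504]
Max displacement = 1.0148

Answer: 1.0148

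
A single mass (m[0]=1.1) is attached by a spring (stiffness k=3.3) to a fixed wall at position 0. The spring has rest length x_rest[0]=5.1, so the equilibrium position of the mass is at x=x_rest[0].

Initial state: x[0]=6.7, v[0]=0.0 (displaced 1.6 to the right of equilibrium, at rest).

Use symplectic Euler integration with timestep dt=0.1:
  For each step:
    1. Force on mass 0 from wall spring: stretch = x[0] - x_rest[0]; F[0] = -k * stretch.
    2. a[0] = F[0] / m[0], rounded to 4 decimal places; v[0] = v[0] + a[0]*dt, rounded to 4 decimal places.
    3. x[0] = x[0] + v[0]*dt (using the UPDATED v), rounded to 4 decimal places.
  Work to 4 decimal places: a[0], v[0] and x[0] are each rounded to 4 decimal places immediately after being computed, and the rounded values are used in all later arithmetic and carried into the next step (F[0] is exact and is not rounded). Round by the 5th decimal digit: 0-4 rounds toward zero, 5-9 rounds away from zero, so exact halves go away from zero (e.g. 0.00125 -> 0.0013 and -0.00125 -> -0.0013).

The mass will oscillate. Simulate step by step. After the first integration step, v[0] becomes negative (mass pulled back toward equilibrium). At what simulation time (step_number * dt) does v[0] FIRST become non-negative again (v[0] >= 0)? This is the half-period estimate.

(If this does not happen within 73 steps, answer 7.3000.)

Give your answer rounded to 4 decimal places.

Step 0: x=[6.7000] v=[0.0000]
Step 1: x=[6.6520] v=[-0.4800]
Step 2: x=[6.5574] v=[-0.9456]
Step 3: x=[6.4191] v=[-1.3828]
Step 4: x=[6.2413] v=[-1.7785]
Step 5: x=[6.0292] v=[-2.1209]
Step 6: x=[5.7892] v=[-2.3997]
Step 7: x=[5.5286] v=[-2.6065]
Step 8: x=[5.2551] v=[-2.7351]
Step 9: x=[4.9769] v=[-2.7816]
Step 10: x=[4.7024] v=[-2.7447]
Step 11: x=[4.4399] v=[-2.6254]
Step 12: x=[4.1972] v=[-2.4274]
Step 13: x=[3.9815] v=[-2.1566]
Step 14: x=[3.7994] v=[-1.8211]
Step 15: x=[3.6563] v=[-1.4309]
Step 16: x=[3.5565] v=[-0.9978]
Step 17: x=[3.5030] v=[-0.5348]
Step 18: x=[3.4974] v=[-0.0557]
Step 19: x=[3.5399] v=[0.4251]
First v>=0 after going negative at step 19, time=1.9000

Answer: 1.9000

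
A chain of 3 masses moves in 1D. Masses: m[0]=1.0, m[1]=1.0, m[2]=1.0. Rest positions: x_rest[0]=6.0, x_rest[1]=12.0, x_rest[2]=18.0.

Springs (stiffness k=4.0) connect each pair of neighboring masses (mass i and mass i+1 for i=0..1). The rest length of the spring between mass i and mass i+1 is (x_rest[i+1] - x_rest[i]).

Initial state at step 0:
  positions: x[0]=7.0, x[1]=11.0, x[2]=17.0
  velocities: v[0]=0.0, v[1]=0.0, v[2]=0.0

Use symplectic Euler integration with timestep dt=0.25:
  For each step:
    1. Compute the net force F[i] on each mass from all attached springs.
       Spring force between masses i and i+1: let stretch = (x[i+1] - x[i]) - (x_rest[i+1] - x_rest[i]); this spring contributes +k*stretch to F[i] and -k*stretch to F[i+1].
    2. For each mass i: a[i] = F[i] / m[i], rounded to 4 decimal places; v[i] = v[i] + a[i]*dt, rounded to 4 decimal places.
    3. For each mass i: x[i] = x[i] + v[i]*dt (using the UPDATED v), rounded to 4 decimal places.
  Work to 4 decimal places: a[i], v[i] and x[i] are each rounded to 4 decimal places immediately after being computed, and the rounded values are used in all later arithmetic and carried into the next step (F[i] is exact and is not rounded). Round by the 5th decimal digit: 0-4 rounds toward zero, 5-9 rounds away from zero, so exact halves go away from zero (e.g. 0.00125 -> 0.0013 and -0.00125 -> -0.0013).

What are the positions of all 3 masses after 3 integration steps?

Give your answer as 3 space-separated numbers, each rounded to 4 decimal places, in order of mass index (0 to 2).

Step 0: x=[7.0000 11.0000 17.0000] v=[0.0000 0.0000 0.0000]
Step 1: x=[6.5000 11.5000 17.0000] v=[-2.0000 2.0000 0.0000]
Step 2: x=[5.7500 12.1250 17.1250] v=[-3.0000 2.5000 0.5000]
Step 3: x=[5.0938 12.4063 17.5000] v=[-2.6250 1.1250 1.5000]

Answer: 5.0938 12.4063 17.5000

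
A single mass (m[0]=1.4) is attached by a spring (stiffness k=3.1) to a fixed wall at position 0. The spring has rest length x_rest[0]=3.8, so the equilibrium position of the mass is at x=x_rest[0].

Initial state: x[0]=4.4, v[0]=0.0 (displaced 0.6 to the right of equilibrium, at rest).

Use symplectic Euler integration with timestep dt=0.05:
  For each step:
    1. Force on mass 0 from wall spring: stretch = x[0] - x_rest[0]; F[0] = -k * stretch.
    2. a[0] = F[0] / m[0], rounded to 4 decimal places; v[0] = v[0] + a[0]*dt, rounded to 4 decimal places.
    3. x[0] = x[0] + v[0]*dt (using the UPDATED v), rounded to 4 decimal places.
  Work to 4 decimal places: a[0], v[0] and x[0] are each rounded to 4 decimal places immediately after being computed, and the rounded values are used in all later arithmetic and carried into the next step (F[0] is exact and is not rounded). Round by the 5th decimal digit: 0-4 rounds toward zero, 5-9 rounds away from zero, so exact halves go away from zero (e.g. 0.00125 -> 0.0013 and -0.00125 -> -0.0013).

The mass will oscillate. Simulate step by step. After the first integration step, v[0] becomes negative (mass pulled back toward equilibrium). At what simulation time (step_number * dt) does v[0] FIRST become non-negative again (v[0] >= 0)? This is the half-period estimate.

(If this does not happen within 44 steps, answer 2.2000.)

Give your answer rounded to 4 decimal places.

Answer: 2.1500

Derivation:
Step 0: x=[4.4000] v=[0.0000]
Step 1: x=[4.3967] v=[-0.0664]
Step 2: x=[4.3901] v=[-0.1325]
Step 3: x=[4.3802] v=[-0.1978]
Step 4: x=[4.3671] v=[-0.2620]
Step 5: x=[4.3509] v=[-0.3248]
Step 6: x=[4.3316] v=[-0.3858]
Step 7: x=[4.3094] v=[-0.4447]
Step 8: x=[4.2843] v=[-0.5011]
Step 9: x=[4.2566] v=[-0.5547]
Step 10: x=[4.2263] v=[-0.6053]
Step 11: x=[4.1937] v=[-0.6525]
Step 12: x=[4.1589] v=[-0.6961]
Step 13: x=[4.1221] v=[-0.7358]
Step 14: x=[4.0835] v=[-0.7715]
Step 15: x=[4.0434] v=[-0.8029]
Step 16: x=[4.0019] v=[-0.8299]
Step 17: x=[3.9593] v=[-0.8523]
Step 18: x=[3.9158] v=[-0.8699]
Step 19: x=[3.8717] v=[-0.8827]
Step 20: x=[3.8272] v=[-0.8906]
Step 21: x=[3.7825] v=[-0.8936]
Step 22: x=[3.7379] v=[-0.8917]
Step 23: x=[3.6937] v=[-0.8848]
Step 24: x=[3.6501] v=[-0.8730]
Step 25: x=[3.6073] v=[-0.8564]
Step 26: x=[3.5655] v=[-0.8351]
Step 27: x=[3.5250] v=[-0.8091]
Step 28: x=[3.4861] v=[-0.7787]
Step 29: x=[3.4489] v=[-0.7439]
Step 30: x=[3.4137] v=[-0.7050]
Step 31: x=[3.3806] v=[-0.6622]
Step 32: x=[3.3498] v=[-0.6158]
Step 33: x=[3.3215] v=[-0.5660]
Step 34: x=[3.2959] v=[-0.5130]
Step 35: x=[3.2730] v=[-0.4572]
Step 36: x=[3.2531] v=[-0.3989]
Step 37: x=[3.2362] v=[-0.3384]
Step 38: x=[3.2224] v=[-0.2760]
Step 39: x=[3.2118] v=[-0.2121]
Step 40: x=[3.2045] v=[-0.1470]
Step 41: x=[3.2004] v=[-0.0811]
Step 42: x=[3.1997] v=[-0.0147]
Step 43: x=[3.2023] v=[0.0518]
First v>=0 after going negative at step 43, time=2.1500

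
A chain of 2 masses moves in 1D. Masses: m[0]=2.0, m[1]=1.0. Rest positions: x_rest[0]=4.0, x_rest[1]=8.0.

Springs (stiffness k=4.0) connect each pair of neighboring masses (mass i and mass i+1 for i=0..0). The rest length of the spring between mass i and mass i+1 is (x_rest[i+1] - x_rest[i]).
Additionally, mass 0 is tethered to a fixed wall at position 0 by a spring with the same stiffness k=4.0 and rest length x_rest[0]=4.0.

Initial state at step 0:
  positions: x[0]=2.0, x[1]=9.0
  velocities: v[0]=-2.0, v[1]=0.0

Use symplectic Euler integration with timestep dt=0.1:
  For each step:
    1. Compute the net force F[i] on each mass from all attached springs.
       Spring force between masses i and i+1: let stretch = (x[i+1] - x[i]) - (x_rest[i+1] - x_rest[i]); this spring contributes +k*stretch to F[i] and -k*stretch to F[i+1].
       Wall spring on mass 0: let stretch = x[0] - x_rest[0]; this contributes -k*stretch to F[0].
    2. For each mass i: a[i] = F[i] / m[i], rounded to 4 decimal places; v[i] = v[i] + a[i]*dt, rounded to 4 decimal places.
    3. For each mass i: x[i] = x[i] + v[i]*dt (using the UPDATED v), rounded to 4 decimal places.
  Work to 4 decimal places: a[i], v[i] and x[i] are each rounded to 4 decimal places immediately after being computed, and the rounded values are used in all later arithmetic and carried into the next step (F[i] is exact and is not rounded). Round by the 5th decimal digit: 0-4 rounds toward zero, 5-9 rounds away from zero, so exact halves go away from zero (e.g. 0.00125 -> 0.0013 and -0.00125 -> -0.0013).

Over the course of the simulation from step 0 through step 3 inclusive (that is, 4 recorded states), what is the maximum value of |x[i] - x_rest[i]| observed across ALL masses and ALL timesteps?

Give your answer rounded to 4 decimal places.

Answer: 2.1000

Derivation:
Step 0: x=[2.0000 9.0000] v=[-2.0000 0.0000]
Step 1: x=[1.9000 8.8800] v=[-1.0000 -1.2000]
Step 2: x=[1.9016 8.6408] v=[0.0160 -2.3920]
Step 3: x=[2.0000 8.2920] v=[0.9835 -3.4877]
Max displacement = 2.1000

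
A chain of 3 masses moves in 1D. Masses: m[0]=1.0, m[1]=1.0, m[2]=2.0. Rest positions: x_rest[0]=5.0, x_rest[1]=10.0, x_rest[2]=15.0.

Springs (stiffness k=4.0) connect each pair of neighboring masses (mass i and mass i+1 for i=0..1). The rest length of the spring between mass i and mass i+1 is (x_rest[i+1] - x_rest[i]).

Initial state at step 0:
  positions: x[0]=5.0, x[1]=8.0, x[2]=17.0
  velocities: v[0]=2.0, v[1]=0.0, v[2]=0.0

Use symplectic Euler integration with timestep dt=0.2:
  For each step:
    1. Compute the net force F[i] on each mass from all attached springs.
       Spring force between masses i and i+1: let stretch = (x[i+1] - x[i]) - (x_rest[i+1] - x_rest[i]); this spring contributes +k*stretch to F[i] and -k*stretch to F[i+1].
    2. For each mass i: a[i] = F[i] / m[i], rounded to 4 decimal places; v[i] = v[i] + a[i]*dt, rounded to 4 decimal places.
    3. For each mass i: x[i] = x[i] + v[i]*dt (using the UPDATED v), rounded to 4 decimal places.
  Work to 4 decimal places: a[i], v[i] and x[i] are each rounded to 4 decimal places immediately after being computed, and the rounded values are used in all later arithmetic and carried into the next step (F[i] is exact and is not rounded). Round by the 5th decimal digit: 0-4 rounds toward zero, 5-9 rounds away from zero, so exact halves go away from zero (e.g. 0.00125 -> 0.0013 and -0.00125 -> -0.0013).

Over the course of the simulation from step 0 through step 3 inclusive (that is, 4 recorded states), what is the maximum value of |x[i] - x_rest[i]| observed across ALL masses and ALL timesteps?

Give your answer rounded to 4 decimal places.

Step 0: x=[5.0000 8.0000 17.0000] v=[2.0000 0.0000 0.0000]
Step 1: x=[5.0800 8.9600 16.6800] v=[0.4000 4.8000 -1.6000]
Step 2: x=[4.9808 10.5344 16.1424] v=[-0.4960 7.8720 -2.6880]
Step 3: x=[4.9702 12.1175 15.5562] v=[-0.0531 7.9155 -2.9312]
Max displacement = 2.1175

Answer: 2.1175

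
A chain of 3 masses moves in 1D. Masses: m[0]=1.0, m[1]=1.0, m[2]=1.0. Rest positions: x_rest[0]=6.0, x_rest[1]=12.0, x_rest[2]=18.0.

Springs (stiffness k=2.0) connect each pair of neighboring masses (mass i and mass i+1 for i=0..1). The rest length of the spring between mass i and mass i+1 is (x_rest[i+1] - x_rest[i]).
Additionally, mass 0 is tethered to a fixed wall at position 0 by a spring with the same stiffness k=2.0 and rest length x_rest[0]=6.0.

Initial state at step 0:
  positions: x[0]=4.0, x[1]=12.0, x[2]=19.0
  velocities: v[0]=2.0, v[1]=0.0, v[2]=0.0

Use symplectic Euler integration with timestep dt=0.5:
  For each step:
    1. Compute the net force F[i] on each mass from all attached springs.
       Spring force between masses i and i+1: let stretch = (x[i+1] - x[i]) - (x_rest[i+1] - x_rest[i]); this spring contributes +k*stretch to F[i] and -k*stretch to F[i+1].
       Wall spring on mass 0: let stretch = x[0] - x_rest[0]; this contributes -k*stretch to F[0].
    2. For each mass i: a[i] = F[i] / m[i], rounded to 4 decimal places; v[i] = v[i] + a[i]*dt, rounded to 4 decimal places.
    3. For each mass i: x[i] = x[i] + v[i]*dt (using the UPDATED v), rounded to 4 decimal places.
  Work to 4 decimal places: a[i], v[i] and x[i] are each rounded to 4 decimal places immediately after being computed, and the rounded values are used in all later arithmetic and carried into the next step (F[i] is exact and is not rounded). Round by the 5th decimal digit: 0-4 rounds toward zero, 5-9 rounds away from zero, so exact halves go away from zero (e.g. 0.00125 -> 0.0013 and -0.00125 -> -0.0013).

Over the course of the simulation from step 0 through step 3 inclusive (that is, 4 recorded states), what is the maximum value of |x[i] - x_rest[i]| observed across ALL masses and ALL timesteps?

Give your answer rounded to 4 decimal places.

Answer: 2.7500

Derivation:
Step 0: x=[4.0000 12.0000 19.0000] v=[2.0000 0.0000 0.0000]
Step 1: x=[7.0000 11.5000 18.5000] v=[6.0000 -1.0000 -1.0000]
Step 2: x=[8.7500 12.2500 17.5000] v=[3.5000 1.5000 -2.0000]
Step 3: x=[7.8750 13.8750 16.8750] v=[-1.7500 3.2500 -1.2500]
Max displacement = 2.7500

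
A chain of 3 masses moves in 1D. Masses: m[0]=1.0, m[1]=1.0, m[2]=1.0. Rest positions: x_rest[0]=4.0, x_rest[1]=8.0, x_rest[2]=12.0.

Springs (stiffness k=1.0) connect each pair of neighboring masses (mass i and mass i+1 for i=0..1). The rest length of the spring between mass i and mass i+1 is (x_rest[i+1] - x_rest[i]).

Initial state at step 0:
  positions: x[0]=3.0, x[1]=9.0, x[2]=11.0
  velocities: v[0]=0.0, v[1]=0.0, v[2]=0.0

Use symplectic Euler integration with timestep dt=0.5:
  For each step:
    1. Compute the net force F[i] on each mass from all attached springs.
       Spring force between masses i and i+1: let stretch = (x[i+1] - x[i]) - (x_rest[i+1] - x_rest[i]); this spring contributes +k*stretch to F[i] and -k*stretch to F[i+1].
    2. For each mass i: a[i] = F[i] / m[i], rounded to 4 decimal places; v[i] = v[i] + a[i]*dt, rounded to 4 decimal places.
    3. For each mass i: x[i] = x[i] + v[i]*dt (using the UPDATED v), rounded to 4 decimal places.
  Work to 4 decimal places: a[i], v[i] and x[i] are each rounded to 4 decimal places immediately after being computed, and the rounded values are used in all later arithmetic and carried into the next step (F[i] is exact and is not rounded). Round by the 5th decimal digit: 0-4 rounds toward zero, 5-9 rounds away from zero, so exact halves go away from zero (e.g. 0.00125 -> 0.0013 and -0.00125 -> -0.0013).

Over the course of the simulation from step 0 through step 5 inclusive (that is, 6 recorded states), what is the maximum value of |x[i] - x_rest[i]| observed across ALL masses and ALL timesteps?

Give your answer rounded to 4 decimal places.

Answer: 1.8125

Derivation:
Step 0: x=[3.0000 9.0000 11.0000] v=[0.0000 0.0000 0.0000]
Step 1: x=[3.5000 8.0000 11.5000] v=[1.0000 -2.0000 1.0000]
Step 2: x=[4.1250 6.7500 12.1250] v=[1.2500 -2.5000 1.2500]
Step 3: x=[4.4063 6.1875 12.4063] v=[0.5625 -1.1250 0.5625]
Step 4: x=[4.1329 6.7344 12.1329] v=[-0.5469 1.0938 -0.5469]
Step 5: x=[3.5098 7.9806 11.5098] v=[-1.2462 2.4923 -1.2462]
Max displacement = 1.8125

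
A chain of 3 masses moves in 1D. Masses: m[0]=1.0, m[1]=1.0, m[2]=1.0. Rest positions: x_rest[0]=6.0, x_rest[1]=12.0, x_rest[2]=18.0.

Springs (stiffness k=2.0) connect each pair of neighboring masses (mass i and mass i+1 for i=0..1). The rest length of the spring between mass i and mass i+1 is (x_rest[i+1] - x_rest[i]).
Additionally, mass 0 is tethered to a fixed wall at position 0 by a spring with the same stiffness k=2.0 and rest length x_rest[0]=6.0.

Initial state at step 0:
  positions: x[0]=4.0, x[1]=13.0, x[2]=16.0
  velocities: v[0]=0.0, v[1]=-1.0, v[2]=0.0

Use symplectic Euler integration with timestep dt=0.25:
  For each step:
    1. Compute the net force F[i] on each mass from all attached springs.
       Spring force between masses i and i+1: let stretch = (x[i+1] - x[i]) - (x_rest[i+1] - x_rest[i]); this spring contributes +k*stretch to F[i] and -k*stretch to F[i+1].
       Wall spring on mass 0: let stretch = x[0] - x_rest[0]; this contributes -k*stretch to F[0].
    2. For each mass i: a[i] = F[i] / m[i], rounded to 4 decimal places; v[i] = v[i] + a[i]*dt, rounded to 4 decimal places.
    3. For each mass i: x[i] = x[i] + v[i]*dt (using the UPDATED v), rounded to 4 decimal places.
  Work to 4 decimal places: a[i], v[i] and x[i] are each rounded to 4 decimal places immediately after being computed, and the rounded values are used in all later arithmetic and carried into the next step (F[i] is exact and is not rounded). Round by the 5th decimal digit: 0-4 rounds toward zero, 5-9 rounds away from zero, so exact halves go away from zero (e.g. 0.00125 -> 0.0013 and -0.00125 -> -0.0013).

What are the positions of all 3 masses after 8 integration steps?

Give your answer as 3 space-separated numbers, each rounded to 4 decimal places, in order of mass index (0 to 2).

Step 0: x=[4.0000 13.0000 16.0000] v=[0.0000 -1.0000 0.0000]
Step 1: x=[4.6250 12.0000 16.3750] v=[2.5000 -4.0000 1.5000]
Step 2: x=[5.5938 10.6250 16.9531] v=[3.8750 -5.5000 2.3125]
Step 3: x=[6.4922 9.4121 17.4902] v=[3.5937 -4.8516 2.1485]
Step 4: x=[6.9441 8.8440 17.7676] v=[1.8076 -2.2725 1.1095]
Step 5: x=[6.7655 9.1539 17.6795] v=[-0.7145 1.2394 -0.3523]
Step 6: x=[6.0397 10.2309 17.2757] v=[-2.9031 4.3080 -1.6151]
Step 7: x=[5.0829 11.6646 16.7413] v=[-3.8274 5.7348 -2.1375]
Step 8: x=[4.3134 12.9102 16.3223] v=[-3.0780 4.9823 -1.6759]

Answer: 4.3134 12.9102 16.3223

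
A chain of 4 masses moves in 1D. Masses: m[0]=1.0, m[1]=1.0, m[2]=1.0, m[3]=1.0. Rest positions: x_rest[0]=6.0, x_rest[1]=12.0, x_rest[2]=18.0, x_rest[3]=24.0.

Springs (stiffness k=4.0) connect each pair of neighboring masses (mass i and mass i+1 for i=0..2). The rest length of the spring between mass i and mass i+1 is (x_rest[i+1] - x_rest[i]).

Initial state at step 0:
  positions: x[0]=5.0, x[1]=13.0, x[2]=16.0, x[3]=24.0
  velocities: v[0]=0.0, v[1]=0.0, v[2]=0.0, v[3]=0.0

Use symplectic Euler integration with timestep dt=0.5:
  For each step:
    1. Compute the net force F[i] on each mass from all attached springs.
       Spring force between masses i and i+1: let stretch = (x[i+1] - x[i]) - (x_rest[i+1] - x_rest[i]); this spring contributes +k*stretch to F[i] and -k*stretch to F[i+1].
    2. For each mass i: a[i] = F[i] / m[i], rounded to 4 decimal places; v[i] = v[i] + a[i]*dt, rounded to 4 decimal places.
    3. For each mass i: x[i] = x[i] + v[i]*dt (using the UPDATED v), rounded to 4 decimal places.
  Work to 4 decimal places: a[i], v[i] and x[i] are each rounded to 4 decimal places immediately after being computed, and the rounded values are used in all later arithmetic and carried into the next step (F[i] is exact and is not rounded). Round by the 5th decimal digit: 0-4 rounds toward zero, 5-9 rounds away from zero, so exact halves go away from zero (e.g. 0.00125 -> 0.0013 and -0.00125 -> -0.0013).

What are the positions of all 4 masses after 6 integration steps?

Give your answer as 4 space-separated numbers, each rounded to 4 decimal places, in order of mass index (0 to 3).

Answer: 7.0000 8.0000 21.0000 22.0000

Derivation:
Step 0: x=[5.0000 13.0000 16.0000 24.0000] v=[0.0000 0.0000 0.0000 0.0000]
Step 1: x=[7.0000 8.0000 21.0000 22.0000] v=[4.0000 -10.0000 10.0000 -4.0000]
Step 2: x=[4.0000 15.0000 14.0000 25.0000] v=[-6.0000 14.0000 -14.0000 6.0000]
Step 3: x=[6.0000 10.0000 19.0000 23.0000] v=[4.0000 -10.0000 10.0000 -4.0000]
Step 4: x=[6.0000 10.0000 19.0000 23.0000] v=[0.0000 0.0000 0.0000 0.0000]
Step 5: x=[4.0000 15.0000 14.0000 25.0000] v=[-4.0000 10.0000 -10.0000 4.0000]
Step 6: x=[7.0000 8.0000 21.0000 22.0000] v=[6.0000 -14.0000 14.0000 -6.0000]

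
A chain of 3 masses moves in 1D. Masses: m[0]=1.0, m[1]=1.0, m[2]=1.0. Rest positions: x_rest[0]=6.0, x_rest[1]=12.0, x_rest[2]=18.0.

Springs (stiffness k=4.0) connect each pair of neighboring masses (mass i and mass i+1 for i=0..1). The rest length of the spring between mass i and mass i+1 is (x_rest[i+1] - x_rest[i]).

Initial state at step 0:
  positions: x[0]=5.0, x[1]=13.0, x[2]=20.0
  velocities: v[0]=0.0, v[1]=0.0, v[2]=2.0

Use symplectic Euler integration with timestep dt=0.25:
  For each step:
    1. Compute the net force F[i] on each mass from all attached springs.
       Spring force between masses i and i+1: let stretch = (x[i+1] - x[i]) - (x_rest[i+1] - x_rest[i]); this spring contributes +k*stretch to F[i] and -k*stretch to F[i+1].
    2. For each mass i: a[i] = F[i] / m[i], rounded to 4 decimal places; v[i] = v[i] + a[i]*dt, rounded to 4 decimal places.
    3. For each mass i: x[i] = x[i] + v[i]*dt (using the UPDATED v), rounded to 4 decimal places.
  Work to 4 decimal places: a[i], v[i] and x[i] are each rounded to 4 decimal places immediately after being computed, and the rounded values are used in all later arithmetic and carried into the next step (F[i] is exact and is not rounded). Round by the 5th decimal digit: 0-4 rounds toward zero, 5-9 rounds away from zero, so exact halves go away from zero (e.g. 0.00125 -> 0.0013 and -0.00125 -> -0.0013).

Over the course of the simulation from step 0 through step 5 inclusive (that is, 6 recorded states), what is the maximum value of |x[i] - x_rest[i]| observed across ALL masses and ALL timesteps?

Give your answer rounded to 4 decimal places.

Answer: 2.5078

Derivation:
Step 0: x=[5.0000 13.0000 20.0000] v=[0.0000 0.0000 2.0000]
Step 1: x=[5.5000 12.7500 20.2500] v=[2.0000 -1.0000 1.0000]
Step 2: x=[6.3125 12.5625 20.1250] v=[3.2500 -0.7500 -0.5000]
Step 3: x=[7.1875 12.7031 19.6094] v=[3.5000 0.5625 -2.0625]
Step 4: x=[7.9414 13.1914 18.8672] v=[3.0156 1.9532 -2.9688]
Step 5: x=[8.5078 13.7862 18.2061] v=[2.2656 2.3790 -2.6446]
Max displacement = 2.5078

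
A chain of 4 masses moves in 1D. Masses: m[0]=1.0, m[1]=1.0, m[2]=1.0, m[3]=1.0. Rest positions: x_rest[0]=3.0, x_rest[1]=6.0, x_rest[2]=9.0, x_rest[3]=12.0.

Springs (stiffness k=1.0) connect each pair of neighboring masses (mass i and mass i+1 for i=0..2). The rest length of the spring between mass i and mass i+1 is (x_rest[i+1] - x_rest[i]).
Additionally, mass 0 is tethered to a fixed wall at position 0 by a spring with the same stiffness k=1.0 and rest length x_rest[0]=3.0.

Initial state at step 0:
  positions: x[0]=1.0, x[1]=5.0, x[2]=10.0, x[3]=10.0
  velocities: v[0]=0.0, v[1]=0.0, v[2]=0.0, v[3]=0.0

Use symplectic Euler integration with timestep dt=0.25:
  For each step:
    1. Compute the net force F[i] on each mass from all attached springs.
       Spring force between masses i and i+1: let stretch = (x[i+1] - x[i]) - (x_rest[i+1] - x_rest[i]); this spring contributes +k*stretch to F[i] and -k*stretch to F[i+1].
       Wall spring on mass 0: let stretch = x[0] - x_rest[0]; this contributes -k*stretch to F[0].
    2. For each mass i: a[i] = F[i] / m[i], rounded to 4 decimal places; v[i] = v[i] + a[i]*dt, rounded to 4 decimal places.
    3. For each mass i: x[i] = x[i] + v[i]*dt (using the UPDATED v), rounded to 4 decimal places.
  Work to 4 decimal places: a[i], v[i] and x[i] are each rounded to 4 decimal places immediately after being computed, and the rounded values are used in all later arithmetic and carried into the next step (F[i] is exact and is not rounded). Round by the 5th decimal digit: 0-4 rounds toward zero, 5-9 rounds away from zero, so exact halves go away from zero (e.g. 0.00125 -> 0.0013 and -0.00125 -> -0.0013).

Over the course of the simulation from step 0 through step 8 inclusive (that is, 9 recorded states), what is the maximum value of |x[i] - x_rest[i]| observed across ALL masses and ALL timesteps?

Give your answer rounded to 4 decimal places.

Answer: 2.6327

Derivation:
Step 0: x=[1.0000 5.0000 10.0000 10.0000] v=[0.0000 0.0000 0.0000 0.0000]
Step 1: x=[1.1875 5.0625 9.6875 10.1875] v=[0.7500 0.2500 -1.2500 0.7500]
Step 2: x=[1.5430 5.1719 9.1172 10.5313] v=[1.4219 0.4375 -2.2813 1.3750]
Step 3: x=[2.0289 5.3011 8.3887 10.9742] v=[1.9434 0.5166 -2.9141 1.7715]
Step 4: x=[2.5925 5.4187 7.6288 11.4430] v=[2.2542 0.4705 -3.0396 1.8751]
Step 5: x=[3.1707 5.4978 6.9692 11.8609] v=[2.3126 0.3165 -2.6386 1.6716]
Step 6: x=[3.6961 5.5235 6.5233 12.1606] v=[2.1017 0.1026 -1.7835 1.1987]
Step 7: x=[4.1047 5.4974 6.3673 12.2955] v=[1.6345 -0.1043 -0.6241 0.5394]
Step 8: x=[4.3438 5.4387 6.5274 12.2473] v=[0.9565 -0.2350 0.6405 -0.1927]
Max displacement = 2.6327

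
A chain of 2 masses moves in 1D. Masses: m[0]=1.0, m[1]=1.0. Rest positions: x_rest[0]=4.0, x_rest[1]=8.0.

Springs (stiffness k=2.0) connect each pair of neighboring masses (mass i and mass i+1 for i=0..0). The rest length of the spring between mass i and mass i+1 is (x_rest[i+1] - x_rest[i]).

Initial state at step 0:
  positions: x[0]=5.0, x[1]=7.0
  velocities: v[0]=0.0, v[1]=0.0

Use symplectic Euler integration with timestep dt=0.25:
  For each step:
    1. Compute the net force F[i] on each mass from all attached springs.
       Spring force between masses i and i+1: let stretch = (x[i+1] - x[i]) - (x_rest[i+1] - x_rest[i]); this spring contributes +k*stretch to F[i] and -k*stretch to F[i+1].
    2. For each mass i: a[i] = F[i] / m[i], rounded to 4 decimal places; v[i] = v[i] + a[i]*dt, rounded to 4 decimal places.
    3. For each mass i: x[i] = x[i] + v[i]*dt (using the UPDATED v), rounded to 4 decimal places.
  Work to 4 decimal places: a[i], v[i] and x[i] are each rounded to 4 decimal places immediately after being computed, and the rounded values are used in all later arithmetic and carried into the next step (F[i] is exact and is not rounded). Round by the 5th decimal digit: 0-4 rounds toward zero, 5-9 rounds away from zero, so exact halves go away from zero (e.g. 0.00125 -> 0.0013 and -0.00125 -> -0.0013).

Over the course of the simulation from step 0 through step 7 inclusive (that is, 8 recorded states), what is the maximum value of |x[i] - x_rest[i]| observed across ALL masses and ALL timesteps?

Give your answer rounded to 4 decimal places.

Step 0: x=[5.0000 7.0000] v=[0.0000 0.0000]
Step 1: x=[4.7500 7.2500] v=[-1.0000 1.0000]
Step 2: x=[4.3125 7.6875] v=[-1.7500 1.7500]
Step 3: x=[3.7969 8.2031] v=[-2.0625 2.0625]
Step 4: x=[3.3321 8.6680] v=[-1.8594 1.8594]
Step 5: x=[3.0342 8.9659] v=[-1.1915 1.1915]
Step 6: x=[2.9778 9.0223] v=[-0.2257 0.2257]
Step 7: x=[3.1770 8.8232] v=[0.7966 -0.7966]
Max displacement = 1.0223

Answer: 1.0223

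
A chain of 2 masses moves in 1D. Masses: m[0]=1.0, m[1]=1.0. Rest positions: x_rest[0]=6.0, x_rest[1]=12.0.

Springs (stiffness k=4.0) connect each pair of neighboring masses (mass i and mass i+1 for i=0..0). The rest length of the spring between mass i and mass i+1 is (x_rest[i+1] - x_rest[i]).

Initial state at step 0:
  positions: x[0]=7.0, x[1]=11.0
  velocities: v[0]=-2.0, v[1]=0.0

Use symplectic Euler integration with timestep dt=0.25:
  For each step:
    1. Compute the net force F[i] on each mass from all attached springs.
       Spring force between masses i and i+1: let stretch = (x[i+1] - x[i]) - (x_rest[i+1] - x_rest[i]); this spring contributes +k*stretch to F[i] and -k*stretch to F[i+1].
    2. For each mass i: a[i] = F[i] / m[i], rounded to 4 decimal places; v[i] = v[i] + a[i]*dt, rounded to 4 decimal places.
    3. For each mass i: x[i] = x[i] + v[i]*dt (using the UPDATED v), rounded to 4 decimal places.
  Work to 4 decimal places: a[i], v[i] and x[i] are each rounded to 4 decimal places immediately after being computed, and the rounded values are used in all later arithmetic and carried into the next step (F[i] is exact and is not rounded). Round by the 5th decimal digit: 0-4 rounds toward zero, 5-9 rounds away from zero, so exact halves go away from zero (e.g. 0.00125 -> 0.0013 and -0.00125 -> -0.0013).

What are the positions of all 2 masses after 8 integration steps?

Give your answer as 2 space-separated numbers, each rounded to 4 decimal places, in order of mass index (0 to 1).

Answer: 5.2403 8.7599

Derivation:
Step 0: x=[7.0000 11.0000] v=[-2.0000 0.0000]
Step 1: x=[6.0000 11.5000] v=[-4.0000 2.0000]
Step 2: x=[4.8750 12.1250] v=[-4.5000 2.5000]
Step 3: x=[4.0625 12.4375] v=[-3.2500 1.2500]
Step 4: x=[3.8438 12.1563] v=[-0.8750 -1.1250]
Step 5: x=[4.2032 11.2969] v=[1.4375 -3.4375]
Step 6: x=[4.8360 10.1641] v=[2.5312 -4.5312]
Step 7: x=[5.3008 9.1993] v=[1.8593 -3.8593]
Step 8: x=[5.2403 8.7599] v=[-0.2422 -1.7578]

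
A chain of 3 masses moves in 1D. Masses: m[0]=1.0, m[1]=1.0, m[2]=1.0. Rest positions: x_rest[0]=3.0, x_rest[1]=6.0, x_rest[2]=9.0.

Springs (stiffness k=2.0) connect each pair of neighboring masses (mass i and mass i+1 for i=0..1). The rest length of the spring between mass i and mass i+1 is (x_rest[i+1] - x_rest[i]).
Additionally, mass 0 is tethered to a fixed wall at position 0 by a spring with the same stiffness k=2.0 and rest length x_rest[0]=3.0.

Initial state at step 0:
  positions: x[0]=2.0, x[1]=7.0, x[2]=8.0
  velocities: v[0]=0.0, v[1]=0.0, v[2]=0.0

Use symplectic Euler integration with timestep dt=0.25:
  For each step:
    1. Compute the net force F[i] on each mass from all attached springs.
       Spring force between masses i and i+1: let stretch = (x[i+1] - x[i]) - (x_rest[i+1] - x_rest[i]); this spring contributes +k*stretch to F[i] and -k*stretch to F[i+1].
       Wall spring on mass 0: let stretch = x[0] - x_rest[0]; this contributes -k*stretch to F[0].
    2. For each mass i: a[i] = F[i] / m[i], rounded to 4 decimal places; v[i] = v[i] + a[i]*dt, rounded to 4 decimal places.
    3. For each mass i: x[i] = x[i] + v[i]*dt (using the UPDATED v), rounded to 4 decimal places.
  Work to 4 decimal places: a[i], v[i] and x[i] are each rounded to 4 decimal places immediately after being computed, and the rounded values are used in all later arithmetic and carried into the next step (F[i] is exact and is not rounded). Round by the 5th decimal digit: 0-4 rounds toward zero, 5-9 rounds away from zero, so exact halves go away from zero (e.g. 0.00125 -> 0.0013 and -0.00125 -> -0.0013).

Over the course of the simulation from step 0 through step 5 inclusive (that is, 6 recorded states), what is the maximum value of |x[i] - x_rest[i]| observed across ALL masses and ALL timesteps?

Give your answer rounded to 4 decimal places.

Answer: 1.4941

Derivation:
Step 0: x=[2.0000 7.0000 8.0000] v=[0.0000 0.0000 0.0000]
Step 1: x=[2.3750 6.5000 8.2500] v=[1.5000 -2.0000 1.0000]
Step 2: x=[2.9688 5.7031 8.6563] v=[2.3750 -3.1875 1.6250]
Step 3: x=[3.5333 4.9336 9.0684] v=[2.2578 -3.0781 1.6484]
Step 4: x=[3.8311 4.5059 9.3387] v=[1.1913 -1.7109 1.0810]
Step 5: x=[3.7344 4.5979 9.3799] v=[-0.3869 0.3681 0.1646]
Max displacement = 1.4941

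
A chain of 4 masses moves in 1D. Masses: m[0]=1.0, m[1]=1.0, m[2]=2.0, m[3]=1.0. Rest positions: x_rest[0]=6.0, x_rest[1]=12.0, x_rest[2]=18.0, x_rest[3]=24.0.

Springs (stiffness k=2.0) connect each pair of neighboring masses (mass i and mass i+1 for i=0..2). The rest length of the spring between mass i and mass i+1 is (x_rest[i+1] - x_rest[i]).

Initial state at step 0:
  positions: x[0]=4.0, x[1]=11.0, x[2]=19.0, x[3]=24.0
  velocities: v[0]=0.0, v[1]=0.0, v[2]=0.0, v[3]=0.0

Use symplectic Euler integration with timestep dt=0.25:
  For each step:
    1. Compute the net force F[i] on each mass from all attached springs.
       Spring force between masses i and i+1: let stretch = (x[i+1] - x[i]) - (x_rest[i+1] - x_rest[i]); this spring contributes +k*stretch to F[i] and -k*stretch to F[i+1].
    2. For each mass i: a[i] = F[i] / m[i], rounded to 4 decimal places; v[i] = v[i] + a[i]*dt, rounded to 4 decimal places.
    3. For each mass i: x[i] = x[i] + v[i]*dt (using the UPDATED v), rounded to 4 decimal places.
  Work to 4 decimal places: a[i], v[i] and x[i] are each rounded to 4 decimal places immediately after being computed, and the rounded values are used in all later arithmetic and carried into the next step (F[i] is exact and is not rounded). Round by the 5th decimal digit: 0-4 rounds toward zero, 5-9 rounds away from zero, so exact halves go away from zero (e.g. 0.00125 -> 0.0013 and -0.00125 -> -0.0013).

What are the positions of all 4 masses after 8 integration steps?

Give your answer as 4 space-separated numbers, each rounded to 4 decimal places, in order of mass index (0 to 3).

Answer: 7.2016 11.8608 17.0845 23.7697

Derivation:
Step 0: x=[4.0000 11.0000 19.0000 24.0000] v=[0.0000 0.0000 0.0000 0.0000]
Step 1: x=[4.1250 11.1250 18.8125 24.1250] v=[0.5000 0.5000 -0.7500 0.5000]
Step 2: x=[4.3750 11.3360 18.4766 24.3360] v=[1.0000 0.8438 -1.3438 0.8438]
Step 3: x=[4.7451 11.5694 18.0606 24.5645] v=[1.4805 0.9336 -1.6641 0.9141]
Step 4: x=[5.2183 11.7612 17.6454 24.7301] v=[1.8927 0.7671 -1.6609 0.6622]
Step 5: x=[5.7594 11.8707 17.3052 24.7601] v=[2.1642 0.4378 -1.3608 0.1199]
Step 6: x=[6.3144 11.8956 17.0913 24.6082] v=[2.2199 0.0994 -0.8557 -0.6076]
Step 7: x=[6.8170 11.8723 17.0225 24.2667] v=[2.0105 -0.0934 -0.2754 -1.3661]
Step 8: x=[7.2016 11.8608 17.0845 23.7697] v=[1.5382 -0.0460 0.2481 -1.9882]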